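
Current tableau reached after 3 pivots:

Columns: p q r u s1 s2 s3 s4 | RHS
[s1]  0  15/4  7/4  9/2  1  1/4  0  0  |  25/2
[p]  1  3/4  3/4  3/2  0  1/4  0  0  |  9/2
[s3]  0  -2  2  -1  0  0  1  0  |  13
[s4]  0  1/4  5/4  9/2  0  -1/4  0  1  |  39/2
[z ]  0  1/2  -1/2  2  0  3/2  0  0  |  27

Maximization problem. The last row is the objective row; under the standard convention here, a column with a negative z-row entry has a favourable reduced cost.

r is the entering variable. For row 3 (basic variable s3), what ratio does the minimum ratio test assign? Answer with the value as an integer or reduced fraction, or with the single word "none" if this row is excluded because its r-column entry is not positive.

13/2

Ratio = RHS / (r entry) = 13 / 2 = 13/2.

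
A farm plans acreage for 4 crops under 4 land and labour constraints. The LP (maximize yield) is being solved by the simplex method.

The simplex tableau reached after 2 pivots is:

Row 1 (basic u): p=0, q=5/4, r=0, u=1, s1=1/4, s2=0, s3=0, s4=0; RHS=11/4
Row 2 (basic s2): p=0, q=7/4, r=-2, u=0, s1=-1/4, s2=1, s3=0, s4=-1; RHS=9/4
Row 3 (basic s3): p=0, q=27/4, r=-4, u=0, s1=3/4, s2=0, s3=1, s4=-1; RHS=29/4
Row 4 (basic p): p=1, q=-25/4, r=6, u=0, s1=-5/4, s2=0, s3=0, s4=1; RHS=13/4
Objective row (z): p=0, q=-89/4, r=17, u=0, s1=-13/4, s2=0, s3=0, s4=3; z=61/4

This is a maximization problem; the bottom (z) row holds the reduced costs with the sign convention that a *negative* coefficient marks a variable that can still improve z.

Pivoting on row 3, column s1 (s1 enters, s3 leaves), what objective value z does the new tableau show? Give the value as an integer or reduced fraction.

140/3

Minimum ratio for s1: (29/4)/(3/4) = 29/3.
z changes by −(z-row coeff of s1)·ratio = −(-13/4)·(29/3) = 377/12.
New z = 61/4 + (377/12) = 140/3.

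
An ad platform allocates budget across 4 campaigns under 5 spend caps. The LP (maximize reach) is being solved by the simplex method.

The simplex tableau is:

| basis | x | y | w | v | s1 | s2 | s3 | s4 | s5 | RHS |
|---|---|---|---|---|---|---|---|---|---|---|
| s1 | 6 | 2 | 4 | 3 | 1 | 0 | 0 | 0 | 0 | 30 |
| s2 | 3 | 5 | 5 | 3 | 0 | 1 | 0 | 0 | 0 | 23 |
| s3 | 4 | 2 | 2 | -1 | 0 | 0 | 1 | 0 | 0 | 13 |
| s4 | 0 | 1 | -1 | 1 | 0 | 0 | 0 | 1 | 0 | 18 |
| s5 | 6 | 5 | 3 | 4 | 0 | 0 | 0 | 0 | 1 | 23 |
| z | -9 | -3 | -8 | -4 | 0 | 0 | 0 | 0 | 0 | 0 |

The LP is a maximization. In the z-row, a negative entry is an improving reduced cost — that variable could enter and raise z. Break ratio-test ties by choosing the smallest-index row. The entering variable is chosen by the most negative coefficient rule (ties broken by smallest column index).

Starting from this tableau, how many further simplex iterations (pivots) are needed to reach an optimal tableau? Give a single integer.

3

pivot: x in, s3 out → z = 117/4
pivot: v in, s5 out → z = 731/22
pivot: w in, s2 out → z = 485/11
No improving column remains; optimal.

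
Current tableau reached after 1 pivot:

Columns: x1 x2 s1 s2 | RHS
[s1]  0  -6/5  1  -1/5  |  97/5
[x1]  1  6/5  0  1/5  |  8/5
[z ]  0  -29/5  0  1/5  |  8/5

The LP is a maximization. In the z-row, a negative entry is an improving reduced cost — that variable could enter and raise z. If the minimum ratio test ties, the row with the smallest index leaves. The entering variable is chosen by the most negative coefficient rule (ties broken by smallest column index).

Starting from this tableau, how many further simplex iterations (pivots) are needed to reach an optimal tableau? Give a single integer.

1

pivot: x2 in, x1 out → z = 28/3
No improving column remains; optimal.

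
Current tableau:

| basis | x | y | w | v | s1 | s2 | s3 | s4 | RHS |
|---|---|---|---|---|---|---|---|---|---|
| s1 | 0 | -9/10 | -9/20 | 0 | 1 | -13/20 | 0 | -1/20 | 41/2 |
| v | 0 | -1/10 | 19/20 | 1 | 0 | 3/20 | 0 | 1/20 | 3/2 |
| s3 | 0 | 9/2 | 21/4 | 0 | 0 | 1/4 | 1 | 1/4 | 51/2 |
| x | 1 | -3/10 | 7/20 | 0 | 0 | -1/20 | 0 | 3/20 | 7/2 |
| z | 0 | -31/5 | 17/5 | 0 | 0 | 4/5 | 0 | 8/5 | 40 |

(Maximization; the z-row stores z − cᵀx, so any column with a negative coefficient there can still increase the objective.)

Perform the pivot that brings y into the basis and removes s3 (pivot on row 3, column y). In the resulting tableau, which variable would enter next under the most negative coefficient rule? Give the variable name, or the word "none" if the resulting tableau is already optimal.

Pivot element 9/2. New z-row = old z-row − (-31/5)·(row 3/(9/2)).
Updated z-row coefficients: x: 0, y: 0, w: 319/30, v: 0, s1: 0, s2: 103/90, s3: 62/45, s4: 35/18.
No coefficient is strictly negative; the tableau after this pivot is optimal.

none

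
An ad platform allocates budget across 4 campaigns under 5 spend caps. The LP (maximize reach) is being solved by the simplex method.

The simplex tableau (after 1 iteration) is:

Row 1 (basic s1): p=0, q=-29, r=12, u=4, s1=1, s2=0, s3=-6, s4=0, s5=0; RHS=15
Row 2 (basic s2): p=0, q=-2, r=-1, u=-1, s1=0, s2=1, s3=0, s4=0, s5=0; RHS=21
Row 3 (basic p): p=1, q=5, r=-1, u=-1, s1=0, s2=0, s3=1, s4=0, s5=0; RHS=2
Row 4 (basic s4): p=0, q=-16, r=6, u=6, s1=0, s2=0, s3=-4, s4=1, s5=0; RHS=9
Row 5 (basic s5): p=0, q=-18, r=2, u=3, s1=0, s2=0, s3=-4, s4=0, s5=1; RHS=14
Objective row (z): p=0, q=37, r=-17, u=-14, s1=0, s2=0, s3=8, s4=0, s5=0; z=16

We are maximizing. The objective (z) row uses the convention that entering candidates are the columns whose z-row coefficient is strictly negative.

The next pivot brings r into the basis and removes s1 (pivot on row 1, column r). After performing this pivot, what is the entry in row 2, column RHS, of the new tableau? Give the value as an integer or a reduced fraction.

89/4

Pivot element is row 1, column r: 12.
Normalize row 1: new (row 1, RHS) = 15/12 = 5/4.
row 2 ← row 2 − (-1)·(new row 1): 21 − (-1)·(5/4) = 89/4.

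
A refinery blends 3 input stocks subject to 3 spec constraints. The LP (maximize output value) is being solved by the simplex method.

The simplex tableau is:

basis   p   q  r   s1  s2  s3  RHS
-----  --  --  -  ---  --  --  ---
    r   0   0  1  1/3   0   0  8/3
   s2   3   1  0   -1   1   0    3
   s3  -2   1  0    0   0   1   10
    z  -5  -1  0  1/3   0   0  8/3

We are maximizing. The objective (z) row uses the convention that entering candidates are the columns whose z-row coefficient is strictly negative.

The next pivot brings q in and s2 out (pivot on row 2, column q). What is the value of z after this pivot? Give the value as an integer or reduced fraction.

Minimum ratio for q: 3/1 = 3.
z changes by −(z-row coeff of q)·ratio = −(-1)·3 = 3.
New z = 8/3 + 3 = 17/3.

17/3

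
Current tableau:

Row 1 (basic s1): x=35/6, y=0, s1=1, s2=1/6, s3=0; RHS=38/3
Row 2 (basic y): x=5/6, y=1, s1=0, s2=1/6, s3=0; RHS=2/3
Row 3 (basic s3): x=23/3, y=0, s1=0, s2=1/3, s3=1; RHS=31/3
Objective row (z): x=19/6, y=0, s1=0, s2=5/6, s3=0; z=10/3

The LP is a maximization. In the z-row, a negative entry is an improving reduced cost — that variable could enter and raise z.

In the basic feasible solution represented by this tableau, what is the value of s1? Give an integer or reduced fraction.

s1 is basic (row 1); its value is the RHS of that row: 38/3.

38/3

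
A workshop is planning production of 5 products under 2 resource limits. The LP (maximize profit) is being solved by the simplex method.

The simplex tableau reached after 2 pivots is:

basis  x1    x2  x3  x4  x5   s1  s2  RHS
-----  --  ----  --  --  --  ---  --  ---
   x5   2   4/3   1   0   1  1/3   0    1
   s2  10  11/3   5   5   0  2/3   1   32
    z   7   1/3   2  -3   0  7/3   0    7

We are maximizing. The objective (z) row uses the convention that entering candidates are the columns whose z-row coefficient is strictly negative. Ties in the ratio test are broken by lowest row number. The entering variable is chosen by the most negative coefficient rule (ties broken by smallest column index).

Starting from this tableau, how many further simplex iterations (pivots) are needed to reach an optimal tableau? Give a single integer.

pivot: x4 in, s2 out → z = 131/5
No improving column remains; optimal.

1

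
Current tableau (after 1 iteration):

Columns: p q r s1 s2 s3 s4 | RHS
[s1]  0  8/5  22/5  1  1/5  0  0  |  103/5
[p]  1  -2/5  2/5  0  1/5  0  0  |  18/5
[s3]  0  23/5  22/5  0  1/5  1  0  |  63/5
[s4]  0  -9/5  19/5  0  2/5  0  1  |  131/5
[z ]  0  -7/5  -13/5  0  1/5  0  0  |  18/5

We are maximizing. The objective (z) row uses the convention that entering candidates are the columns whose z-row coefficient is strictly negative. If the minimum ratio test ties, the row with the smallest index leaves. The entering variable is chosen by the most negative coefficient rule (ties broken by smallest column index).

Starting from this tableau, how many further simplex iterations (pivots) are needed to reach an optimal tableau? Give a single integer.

1

pivot: r in, s3 out → z = 243/22
No improving column remains; optimal.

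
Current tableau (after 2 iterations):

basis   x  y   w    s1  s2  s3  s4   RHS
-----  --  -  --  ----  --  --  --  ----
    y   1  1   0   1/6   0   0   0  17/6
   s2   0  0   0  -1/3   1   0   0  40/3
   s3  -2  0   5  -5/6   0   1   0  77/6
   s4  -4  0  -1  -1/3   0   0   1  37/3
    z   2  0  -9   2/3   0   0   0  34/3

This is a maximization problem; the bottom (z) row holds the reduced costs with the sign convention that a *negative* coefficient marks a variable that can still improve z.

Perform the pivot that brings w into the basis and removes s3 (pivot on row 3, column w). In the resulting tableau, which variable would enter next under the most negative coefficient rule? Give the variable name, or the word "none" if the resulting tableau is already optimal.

Pivot element 5. New z-row = old z-row − (-9)·(row 3/5).
Updated z-row coefficients: x: -8/5, y: 0, w: 0, s1: -5/6, s2: 0, s3: 9/5, s4: 0.
The most negative is -8/5 in column x, so x would enter next.

x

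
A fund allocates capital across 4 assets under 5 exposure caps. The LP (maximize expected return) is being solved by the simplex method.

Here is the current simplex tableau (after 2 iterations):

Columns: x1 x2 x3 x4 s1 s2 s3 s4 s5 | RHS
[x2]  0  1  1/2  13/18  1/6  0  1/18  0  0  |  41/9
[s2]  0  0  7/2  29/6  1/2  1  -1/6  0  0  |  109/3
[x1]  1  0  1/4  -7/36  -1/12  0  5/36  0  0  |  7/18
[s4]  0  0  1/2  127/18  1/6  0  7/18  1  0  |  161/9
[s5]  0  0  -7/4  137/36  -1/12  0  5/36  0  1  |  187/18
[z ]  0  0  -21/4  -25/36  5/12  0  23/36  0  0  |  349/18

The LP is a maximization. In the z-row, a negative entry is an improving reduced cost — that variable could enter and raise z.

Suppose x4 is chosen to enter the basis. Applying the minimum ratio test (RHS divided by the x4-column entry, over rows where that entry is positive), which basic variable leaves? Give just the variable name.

Ratios: row 1 (x2): (41/9)/(13/18) = 82/13; row 2 (s2): (109/3)/(29/6) = 218/29; row 3 (x1): entry -7/36 ≤ 0, skip; row 4 (s4): (161/9)/(127/18) = 322/127; row 5 (s5): (187/18)/(137/36) = 374/137.
Minimum ratio 322/127 is in the s4 row, so s4 leaves.

s4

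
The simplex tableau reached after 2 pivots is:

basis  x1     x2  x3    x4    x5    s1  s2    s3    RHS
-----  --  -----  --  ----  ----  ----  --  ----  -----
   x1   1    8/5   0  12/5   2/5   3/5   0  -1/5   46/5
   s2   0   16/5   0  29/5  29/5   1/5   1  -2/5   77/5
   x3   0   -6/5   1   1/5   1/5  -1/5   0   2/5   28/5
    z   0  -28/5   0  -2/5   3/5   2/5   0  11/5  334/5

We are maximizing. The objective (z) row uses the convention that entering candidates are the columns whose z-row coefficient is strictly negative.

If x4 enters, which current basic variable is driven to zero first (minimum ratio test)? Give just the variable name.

Ratios: row 1 (x1): (46/5)/(12/5) = 23/6; row 2 (s2): (77/5)/(29/5) = 77/29; row 3 (x3): (28/5)/(1/5) = 28.
Minimum ratio 77/29 is in the s2 row, so s2 leaves.

s2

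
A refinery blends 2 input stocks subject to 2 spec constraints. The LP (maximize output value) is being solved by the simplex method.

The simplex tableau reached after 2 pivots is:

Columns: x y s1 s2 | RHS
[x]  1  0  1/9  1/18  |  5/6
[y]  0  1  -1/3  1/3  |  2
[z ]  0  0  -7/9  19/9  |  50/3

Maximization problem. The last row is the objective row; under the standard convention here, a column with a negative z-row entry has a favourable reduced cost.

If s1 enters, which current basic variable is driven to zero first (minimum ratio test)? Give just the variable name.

Ratios: row 1 (x): (5/6)/(1/9) = 15/2; row 2 (y): entry -1/3 ≤ 0, skip.
Minimum ratio 15/2 is in the x row, so x leaves.

x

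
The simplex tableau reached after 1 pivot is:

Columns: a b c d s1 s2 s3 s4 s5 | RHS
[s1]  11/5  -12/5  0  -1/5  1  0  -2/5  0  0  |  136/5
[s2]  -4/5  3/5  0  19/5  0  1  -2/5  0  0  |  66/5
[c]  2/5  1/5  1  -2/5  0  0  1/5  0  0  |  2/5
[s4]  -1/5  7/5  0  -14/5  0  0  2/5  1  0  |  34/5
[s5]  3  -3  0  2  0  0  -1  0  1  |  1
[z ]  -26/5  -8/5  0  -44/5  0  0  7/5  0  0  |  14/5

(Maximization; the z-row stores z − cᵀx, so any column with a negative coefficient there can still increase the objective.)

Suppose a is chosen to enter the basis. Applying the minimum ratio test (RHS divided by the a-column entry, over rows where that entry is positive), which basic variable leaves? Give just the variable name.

Ratios: row 1 (s1): (136/5)/(11/5) = 136/11; row 2 (s2): entry -4/5 ≤ 0, skip; row 3 (c): (2/5)/(2/5) = 1; row 4 (s4): entry -1/5 ≤ 0, skip; row 5 (s5): 1/3 = 1/3.
Minimum ratio 1/3 is in the s5 row, so s5 leaves.

s5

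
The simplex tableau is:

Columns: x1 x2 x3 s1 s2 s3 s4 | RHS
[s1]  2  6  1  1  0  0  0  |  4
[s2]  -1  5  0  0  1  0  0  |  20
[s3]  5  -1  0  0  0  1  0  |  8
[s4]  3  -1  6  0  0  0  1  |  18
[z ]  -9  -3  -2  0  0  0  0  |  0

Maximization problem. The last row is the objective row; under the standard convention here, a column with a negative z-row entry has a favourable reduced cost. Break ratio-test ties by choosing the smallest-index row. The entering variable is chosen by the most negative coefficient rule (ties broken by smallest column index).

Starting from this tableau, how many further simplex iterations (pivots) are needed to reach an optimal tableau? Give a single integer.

3

pivot: x1 in, s3 out → z = 72/5
pivot: x2 in, s1 out → z = 15
pivot: x3 in, x2 out → z = 16
No improving column remains; optimal.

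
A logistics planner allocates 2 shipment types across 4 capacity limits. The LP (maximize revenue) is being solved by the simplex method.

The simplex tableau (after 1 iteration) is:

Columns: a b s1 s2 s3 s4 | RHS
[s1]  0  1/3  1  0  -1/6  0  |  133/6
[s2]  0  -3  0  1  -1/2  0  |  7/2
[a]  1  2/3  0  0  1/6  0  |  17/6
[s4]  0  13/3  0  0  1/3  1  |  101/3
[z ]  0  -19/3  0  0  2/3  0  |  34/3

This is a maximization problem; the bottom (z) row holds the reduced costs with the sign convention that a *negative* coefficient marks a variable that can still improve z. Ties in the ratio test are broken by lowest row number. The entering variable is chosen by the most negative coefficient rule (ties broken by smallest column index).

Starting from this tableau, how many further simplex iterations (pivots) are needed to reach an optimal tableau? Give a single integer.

pivot: b in, a out → z = 153/4
No improving column remains; optimal.

1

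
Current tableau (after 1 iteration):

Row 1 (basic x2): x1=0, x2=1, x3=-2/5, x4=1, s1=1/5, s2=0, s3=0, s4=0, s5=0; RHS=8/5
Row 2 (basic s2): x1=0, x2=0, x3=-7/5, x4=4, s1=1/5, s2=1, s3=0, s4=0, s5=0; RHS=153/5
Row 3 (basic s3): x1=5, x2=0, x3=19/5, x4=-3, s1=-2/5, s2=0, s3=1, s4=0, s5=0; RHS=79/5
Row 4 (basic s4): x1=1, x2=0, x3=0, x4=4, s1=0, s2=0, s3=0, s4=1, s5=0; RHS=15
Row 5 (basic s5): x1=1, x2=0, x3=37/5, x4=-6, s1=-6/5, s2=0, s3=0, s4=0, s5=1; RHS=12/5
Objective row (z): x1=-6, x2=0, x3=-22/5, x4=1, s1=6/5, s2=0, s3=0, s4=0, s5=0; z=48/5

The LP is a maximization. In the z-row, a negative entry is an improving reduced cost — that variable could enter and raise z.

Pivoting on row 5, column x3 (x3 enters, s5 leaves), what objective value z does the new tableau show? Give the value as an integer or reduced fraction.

408/37

Minimum ratio for x3: (12/5)/(37/5) = 12/37.
z changes by −(z-row coeff of x3)·ratio = −(-22/5)·(12/37) = 264/185.
New z = 48/5 + (264/185) = 408/37.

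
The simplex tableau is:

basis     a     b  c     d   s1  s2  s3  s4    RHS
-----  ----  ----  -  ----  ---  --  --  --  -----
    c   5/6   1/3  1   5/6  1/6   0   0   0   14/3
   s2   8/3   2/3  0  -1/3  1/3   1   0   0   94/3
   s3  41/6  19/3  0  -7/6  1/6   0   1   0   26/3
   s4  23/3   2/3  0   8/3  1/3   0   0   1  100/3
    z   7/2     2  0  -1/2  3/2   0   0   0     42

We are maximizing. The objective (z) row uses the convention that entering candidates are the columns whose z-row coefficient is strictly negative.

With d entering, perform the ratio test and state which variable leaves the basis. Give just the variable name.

Ratios: row 1 (c): (14/3)/(5/6) = 28/5; row 2 (s2): entry -1/3 ≤ 0, skip; row 3 (s3): entry -7/6 ≤ 0, skip; row 4 (s4): (100/3)/(8/3) = 25/2.
Minimum ratio 28/5 is in the c row, so c leaves.

c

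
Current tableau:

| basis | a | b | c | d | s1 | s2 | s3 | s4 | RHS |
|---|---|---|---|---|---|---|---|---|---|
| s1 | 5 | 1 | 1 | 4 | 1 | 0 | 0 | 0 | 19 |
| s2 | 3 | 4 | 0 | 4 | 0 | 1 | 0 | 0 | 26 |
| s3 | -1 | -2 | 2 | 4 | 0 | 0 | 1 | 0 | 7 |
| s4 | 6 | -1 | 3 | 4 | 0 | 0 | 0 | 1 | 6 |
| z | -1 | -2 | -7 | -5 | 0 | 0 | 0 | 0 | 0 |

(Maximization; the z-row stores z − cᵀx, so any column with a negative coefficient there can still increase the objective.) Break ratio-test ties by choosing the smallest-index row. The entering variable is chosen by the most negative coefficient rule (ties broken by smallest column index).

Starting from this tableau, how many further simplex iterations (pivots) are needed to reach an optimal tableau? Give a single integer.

pivot: c in, s4 out → z = 14
pivot: b in, s2 out → z = 253/6
No improving column remains; optimal.

2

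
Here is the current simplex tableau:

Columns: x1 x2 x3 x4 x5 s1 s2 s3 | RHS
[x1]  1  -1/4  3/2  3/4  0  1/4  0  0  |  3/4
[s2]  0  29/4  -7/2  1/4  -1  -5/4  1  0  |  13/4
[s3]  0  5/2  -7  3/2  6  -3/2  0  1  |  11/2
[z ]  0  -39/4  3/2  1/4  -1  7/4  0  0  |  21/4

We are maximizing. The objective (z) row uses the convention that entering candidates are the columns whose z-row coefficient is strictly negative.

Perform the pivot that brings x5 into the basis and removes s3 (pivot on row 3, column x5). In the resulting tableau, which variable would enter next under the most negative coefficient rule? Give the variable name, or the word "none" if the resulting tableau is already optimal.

x2

Pivot element 6. New z-row = old z-row − (-1)·(row 3/6).
Updated z-row coefficients: x1: 0, x2: -28/3, x3: 1/3, x4: 1/2, x5: 0, s1: 3/2, s2: 0, s3: 1/6.
The most negative is -28/3 in column x2, so x2 would enter next.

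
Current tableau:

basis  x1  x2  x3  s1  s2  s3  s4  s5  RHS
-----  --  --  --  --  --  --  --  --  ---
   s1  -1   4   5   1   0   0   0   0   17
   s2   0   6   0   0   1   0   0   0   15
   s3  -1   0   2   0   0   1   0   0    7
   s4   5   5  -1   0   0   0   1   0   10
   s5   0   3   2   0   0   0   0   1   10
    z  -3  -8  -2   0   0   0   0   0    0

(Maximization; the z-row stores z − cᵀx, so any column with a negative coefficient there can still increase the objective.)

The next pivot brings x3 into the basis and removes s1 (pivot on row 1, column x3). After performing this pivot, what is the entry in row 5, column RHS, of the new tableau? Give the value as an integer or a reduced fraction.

16/5

Pivot element is row 1, column x3: 5.
Normalize row 1: new (row 1, RHS) = 17/5 = 17/5.
row 5 ← row 5 − 2·(new row 1): 10 − 2·(17/5) = 16/5.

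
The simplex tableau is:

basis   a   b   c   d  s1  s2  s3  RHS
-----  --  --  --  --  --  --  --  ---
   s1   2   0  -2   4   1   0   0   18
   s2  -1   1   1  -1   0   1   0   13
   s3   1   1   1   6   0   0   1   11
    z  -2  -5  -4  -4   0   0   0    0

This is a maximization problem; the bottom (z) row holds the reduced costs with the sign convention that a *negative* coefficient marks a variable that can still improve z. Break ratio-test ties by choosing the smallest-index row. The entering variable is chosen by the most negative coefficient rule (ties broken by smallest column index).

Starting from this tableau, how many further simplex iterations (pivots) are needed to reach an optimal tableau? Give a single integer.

1

pivot: b in, s3 out → z = 55
No improving column remains; optimal.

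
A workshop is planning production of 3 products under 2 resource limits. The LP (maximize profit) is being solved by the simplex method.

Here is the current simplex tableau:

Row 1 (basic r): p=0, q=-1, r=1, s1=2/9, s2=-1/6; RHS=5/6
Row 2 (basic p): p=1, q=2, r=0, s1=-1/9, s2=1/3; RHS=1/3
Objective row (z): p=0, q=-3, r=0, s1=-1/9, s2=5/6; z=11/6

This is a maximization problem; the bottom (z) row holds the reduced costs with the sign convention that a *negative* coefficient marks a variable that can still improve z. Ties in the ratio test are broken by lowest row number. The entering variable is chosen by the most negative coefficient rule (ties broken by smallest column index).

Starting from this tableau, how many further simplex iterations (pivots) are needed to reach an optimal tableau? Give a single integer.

pivot: q in, p out → z = 7/3
pivot: s1 in, r out → z = 4
No improving column remains; optimal.

2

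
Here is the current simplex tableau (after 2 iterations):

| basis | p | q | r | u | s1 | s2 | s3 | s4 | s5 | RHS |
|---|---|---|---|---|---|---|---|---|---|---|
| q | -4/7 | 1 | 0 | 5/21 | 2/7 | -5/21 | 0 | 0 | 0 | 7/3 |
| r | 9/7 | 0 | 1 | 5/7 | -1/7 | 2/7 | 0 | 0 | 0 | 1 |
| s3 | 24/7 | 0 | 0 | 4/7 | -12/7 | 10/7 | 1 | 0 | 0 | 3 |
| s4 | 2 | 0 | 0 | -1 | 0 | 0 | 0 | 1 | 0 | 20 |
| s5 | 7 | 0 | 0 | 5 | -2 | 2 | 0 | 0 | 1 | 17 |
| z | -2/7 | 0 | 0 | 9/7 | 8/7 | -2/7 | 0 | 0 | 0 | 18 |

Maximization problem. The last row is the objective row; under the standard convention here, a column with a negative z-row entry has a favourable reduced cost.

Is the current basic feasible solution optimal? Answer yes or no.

no

Column p has objective-row coefficient -2/7, which is negative; an improving pivot exists, so not yet optimal.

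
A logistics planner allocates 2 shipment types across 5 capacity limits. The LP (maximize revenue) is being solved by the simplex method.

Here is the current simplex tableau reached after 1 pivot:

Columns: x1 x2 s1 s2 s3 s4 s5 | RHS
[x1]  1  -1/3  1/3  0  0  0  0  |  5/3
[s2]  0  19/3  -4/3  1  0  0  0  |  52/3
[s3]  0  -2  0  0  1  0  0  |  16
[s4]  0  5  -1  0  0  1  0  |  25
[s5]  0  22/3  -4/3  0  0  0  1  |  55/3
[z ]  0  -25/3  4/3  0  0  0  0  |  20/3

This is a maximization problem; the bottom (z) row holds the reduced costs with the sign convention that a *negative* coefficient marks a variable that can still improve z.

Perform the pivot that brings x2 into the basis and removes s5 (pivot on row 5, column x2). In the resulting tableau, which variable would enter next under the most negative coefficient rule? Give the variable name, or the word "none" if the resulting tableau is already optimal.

Pivot element 22/3. New z-row = old z-row − (-25/3)·(row 5/(22/3)).
Updated z-row coefficients: x1: 0, x2: 0, s1: -2/11, s2: 0, s3: 0, s4: 0, s5: 25/22.
The most negative is -2/11 in column s1, so s1 would enter next.

s1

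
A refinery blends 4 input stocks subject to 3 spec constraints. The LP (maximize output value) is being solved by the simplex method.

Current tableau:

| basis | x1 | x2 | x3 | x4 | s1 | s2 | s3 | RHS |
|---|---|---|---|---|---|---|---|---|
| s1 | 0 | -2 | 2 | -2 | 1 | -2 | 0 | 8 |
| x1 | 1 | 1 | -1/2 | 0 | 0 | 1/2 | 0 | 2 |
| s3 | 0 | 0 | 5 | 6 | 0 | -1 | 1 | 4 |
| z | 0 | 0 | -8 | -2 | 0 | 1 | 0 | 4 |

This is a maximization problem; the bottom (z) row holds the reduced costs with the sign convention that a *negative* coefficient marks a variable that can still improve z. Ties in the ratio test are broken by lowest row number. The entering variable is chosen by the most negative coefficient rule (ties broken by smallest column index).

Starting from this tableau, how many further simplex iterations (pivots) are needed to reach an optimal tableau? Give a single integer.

2

pivot: x3 in, s3 out → z = 52/5
pivot: s2 in, x1 out → z = 14
No improving column remains; optimal.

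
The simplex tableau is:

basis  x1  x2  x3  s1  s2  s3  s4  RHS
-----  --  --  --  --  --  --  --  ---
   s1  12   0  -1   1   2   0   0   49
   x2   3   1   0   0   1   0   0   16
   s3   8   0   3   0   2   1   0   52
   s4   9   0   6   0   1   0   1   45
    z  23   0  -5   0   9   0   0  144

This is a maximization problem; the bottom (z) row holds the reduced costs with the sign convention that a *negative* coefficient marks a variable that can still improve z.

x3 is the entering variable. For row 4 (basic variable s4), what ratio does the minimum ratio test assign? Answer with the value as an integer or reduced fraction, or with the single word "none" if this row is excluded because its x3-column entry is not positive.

Ratio = RHS / (x3 entry) = 45 / 6 = 15/2.

15/2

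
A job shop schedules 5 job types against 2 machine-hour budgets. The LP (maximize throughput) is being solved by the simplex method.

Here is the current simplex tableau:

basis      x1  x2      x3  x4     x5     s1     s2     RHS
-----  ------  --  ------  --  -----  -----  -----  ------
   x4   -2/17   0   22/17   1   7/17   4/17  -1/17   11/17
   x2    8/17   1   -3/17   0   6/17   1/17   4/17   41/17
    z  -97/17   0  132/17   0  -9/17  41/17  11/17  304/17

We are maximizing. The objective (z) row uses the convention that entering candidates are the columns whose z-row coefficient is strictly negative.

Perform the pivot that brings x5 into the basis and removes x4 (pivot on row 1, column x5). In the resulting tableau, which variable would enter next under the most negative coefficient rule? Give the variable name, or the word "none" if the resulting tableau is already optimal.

Pivot element 7/17. New z-row = old z-row − (-9/17)·(row 1/(7/17)).
Updated z-row coefficients: x1: -41/7, x2: 0, x3: 66/7, x4: 9/7, x5: 0, s1: 19/7, s2: 4/7.
The most negative is -41/7 in column x1, so x1 would enter next.

x1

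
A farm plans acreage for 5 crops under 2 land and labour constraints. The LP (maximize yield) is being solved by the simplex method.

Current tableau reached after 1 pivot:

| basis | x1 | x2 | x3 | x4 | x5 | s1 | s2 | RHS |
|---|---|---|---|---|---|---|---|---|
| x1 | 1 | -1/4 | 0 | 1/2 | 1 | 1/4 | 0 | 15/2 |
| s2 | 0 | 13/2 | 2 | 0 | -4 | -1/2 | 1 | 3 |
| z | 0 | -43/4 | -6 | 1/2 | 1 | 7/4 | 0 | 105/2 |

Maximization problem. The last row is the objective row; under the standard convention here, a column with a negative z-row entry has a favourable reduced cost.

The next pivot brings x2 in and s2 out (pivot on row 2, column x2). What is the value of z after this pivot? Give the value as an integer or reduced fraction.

Minimum ratio for x2: 3/(13/2) = 6/13.
z changes by −(z-row coeff of x2)·ratio = −(-43/4)·(6/13) = 129/26.
New z = 105/2 + (129/26) = 747/13.

747/13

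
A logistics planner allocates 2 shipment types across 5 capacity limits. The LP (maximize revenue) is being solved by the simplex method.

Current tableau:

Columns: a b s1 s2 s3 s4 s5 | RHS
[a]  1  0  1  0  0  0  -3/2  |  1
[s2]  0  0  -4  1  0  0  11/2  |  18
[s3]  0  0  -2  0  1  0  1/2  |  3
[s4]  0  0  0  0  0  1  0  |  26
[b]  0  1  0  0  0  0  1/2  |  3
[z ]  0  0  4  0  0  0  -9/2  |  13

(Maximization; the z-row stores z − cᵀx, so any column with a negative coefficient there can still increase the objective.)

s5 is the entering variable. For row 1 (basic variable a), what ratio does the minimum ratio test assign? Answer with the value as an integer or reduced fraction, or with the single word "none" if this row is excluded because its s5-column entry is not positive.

The s5 entry in row 1 is -3/2 ≤ 0, so this row gives no ratio.

none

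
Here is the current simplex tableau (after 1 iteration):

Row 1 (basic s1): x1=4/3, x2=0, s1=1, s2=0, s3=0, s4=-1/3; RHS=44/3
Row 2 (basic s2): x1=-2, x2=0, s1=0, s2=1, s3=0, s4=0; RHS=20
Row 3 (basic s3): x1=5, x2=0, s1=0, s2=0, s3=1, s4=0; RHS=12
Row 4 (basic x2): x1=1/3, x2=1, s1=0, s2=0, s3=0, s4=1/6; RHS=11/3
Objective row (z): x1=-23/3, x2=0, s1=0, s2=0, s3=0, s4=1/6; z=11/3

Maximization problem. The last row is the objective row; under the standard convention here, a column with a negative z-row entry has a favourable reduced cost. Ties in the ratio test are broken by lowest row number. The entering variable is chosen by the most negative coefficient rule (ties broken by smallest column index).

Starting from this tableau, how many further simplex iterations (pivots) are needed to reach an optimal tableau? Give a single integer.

1

pivot: x1 in, s3 out → z = 331/15
No improving column remains; optimal.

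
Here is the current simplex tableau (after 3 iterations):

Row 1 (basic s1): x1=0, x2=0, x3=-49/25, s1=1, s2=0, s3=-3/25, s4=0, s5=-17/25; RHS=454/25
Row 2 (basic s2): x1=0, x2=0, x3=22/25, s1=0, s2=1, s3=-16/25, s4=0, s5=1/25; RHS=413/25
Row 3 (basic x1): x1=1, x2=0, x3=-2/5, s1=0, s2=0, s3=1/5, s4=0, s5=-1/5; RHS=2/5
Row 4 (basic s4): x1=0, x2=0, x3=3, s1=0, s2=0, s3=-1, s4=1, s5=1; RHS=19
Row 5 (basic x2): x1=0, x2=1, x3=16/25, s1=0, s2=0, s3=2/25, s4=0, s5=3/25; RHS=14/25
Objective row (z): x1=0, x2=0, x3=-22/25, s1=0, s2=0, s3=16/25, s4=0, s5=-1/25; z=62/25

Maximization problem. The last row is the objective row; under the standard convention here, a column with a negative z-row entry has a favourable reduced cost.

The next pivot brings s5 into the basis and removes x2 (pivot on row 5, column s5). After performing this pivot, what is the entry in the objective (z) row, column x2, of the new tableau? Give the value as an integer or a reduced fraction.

1/3

Pivot element is row 5, column s5: 3/25.
Normalize row 5: new (row 5, x2) = 1/(3/25) = 25/3.
z-row ← z-row − (-1/25)·(new row 5): 0 − (-1/25)·(25/3) = 1/3.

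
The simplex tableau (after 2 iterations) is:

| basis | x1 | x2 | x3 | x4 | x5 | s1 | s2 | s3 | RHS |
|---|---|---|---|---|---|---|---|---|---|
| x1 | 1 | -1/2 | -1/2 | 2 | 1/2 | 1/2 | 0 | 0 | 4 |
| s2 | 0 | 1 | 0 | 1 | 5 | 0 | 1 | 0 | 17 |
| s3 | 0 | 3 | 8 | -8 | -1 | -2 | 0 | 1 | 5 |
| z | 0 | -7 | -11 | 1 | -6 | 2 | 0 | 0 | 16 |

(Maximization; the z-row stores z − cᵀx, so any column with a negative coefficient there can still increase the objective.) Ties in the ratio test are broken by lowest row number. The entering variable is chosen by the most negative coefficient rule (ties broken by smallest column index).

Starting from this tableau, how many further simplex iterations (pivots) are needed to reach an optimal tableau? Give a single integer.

3

pivot: x3 in, s3 out → z = 183/8
pivot: x4 in, x1 out → z = 413/8
pivot: x2 in, s2 out → z = 3178/29
No improving column remains; optimal.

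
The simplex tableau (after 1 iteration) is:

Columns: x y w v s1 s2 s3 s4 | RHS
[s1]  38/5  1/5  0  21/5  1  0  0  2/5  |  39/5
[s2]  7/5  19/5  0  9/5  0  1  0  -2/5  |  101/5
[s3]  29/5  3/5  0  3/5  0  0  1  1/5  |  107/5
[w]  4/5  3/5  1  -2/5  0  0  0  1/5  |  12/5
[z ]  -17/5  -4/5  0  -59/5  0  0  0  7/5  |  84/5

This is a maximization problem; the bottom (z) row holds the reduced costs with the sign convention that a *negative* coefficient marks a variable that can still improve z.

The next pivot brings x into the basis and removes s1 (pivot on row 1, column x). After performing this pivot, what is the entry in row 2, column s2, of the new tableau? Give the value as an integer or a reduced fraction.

1

Pivot element is row 1, column x: 38/5.
Normalize row 1: new (row 1, s2) = 0/(38/5) = 0.
row 2 ← row 2 − (7/5)·(new row 1): 1 − (7/5)·0 = 1.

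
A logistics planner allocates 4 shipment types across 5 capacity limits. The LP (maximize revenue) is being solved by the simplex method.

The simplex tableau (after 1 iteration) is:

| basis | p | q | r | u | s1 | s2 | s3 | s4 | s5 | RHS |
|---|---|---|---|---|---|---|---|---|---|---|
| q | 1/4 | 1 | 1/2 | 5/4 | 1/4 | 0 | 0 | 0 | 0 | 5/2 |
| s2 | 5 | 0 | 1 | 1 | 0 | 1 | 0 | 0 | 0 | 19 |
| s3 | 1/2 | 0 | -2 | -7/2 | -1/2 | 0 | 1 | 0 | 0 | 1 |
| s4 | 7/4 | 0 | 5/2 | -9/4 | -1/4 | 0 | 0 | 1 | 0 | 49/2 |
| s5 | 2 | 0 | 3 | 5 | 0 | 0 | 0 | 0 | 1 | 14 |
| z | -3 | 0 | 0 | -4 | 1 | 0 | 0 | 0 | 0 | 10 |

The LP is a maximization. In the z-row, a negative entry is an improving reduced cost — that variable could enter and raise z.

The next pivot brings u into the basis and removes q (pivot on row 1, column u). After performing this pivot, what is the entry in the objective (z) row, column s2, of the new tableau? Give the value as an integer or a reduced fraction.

0

Pivot element is row 1, column u: 5/4.
Normalize row 1: new (row 1, s2) = 0/(5/4) = 0.
z-row ← z-row − (-4)·(new row 1): 0 − (-4)·0 = 0.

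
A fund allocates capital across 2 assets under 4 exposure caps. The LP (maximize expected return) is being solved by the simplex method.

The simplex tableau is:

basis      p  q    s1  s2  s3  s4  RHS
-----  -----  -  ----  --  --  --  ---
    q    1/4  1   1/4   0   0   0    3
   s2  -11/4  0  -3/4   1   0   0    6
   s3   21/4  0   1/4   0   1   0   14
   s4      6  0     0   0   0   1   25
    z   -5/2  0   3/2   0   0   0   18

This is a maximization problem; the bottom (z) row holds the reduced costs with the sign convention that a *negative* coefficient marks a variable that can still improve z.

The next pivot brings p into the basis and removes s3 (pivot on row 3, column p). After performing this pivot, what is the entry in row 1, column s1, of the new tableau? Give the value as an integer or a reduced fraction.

5/21

Pivot element is row 3, column p: 21/4.
Normalize row 3: new (row 3, s1) = (1/4)/(21/4) = 1/21.
row 1 ← row 1 − (1/4)·(new row 3): 1/4 − (1/4)·(1/21) = 5/21.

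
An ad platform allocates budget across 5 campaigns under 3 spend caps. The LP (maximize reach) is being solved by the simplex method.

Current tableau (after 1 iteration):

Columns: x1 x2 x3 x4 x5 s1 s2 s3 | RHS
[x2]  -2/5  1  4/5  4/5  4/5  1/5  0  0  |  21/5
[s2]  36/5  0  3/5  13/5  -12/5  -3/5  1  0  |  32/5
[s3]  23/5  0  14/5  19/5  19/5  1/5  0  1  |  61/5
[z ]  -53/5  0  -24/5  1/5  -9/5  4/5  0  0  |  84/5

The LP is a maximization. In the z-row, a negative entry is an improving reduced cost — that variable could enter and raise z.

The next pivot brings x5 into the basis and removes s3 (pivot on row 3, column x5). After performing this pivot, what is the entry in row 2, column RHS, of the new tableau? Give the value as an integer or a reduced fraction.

Pivot element is row 3, column x5: 19/5.
Normalize row 3: new (row 3, RHS) = (61/5)/(19/5) = 61/19.
row 2 ← row 2 − (-12/5)·(new row 3): 32/5 − (-12/5)·(61/19) = 268/19.

268/19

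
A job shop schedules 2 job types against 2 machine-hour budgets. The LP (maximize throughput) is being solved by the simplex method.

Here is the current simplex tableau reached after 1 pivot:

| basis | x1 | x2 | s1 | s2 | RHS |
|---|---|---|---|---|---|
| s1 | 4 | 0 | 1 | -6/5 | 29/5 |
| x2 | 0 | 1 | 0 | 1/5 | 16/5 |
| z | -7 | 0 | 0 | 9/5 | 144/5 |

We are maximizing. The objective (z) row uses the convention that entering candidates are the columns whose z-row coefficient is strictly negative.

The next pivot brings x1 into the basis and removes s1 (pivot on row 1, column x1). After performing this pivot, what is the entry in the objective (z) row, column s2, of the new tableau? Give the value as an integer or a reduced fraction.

-3/10

Pivot element is row 1, column x1: 4.
Normalize row 1: new (row 1, s2) = (-6/5)/4 = -3/10.
z-row ← z-row − (-7)·(new row 1): 9/5 − (-7)·(-3/10) = -3/10.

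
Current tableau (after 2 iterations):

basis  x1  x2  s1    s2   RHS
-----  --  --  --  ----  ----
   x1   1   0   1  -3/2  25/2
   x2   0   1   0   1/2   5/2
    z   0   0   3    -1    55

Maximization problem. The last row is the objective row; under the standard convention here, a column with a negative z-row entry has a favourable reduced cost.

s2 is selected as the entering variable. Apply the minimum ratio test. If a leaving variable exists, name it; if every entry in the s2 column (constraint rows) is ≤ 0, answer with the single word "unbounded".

x2

Ratios: row 1 (x1): entry -3/2 ≤ 0, skip; row 2 (x2): (5/2)/(1/2) = 5.
Minimum ratio is in the x2 row, so x2 leaves.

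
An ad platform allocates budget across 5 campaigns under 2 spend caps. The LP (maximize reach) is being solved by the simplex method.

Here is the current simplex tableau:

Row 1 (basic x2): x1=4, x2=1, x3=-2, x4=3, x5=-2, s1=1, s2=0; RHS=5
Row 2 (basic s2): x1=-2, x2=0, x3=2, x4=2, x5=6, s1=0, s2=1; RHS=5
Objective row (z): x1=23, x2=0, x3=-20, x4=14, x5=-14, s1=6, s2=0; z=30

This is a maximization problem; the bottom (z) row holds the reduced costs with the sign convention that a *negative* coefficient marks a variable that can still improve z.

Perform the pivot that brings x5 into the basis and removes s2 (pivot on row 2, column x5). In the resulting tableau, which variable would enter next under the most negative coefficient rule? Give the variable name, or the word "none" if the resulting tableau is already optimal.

x3

Pivot element 6. New z-row = old z-row − (-14)·(row 2/6).
Updated z-row coefficients: x1: 55/3, x2: 0, x3: -46/3, x4: 56/3, x5: 0, s1: 6, s2: 7/3.
The most negative is -46/3 in column x3, so x3 would enter next.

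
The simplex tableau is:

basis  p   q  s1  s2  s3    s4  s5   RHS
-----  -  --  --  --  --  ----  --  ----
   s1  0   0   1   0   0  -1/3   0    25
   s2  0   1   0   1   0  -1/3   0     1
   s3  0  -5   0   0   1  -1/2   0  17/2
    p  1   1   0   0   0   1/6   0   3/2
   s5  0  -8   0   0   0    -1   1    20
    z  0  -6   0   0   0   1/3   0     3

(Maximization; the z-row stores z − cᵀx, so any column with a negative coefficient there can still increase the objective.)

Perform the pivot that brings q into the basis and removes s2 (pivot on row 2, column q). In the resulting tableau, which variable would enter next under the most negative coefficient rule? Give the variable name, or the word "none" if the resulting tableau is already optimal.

s4

Pivot element 1. New z-row = old z-row − (-6)·(row 2/1).
Updated z-row coefficients: p: 0, q: 0, s1: 0, s2: 6, s3: 0, s4: -5/3, s5: 0.
The most negative is -5/3 in column s4, so s4 would enter next.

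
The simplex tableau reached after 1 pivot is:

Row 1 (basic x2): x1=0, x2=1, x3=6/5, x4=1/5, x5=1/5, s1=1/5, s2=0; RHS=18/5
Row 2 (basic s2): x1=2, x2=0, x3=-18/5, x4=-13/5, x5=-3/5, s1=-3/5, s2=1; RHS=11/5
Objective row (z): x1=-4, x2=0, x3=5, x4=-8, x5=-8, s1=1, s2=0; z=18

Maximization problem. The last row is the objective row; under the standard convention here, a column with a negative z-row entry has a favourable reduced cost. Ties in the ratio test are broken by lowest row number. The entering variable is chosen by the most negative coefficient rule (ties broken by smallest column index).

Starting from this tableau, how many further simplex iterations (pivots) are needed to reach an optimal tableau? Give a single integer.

pivot: x4 in, x2 out → z = 162
pivot: x1 in, s2 out → z = 260
No improving column remains; optimal.

2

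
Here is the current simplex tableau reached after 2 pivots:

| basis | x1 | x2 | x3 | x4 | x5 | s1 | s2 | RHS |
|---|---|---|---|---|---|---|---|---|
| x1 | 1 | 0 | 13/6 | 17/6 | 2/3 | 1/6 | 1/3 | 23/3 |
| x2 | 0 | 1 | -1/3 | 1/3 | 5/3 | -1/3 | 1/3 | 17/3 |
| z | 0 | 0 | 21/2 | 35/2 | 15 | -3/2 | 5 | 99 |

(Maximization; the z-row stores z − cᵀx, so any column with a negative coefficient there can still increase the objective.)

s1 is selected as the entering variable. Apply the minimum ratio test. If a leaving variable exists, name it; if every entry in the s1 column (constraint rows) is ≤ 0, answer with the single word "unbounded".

x1

Ratios: row 1 (x1): (23/3)/(1/6) = 46; row 2 (x2): entry -1/3 ≤ 0, skip.
Minimum ratio is in the x1 row, so x1 leaves.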